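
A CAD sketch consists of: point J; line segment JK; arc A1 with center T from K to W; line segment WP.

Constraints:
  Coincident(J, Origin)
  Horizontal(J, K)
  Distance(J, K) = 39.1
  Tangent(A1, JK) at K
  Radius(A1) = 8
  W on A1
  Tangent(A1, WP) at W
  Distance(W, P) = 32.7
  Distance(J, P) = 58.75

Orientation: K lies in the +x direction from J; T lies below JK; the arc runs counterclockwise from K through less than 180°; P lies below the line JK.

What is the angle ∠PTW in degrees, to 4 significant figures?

76.25°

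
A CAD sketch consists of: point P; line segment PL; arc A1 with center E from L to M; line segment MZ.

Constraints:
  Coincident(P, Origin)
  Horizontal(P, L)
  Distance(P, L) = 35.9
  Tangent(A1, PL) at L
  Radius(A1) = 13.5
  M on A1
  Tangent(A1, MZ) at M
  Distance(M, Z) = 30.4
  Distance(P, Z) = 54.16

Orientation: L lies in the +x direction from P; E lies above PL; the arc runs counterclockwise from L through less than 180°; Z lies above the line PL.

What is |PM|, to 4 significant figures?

51.47

Checks: |EM| = 13.50 ✓; ∠(EM, MZ) = 90.00° ✓; |MZ| = 30.40 ✓; |PZ| = 54.16 ✓.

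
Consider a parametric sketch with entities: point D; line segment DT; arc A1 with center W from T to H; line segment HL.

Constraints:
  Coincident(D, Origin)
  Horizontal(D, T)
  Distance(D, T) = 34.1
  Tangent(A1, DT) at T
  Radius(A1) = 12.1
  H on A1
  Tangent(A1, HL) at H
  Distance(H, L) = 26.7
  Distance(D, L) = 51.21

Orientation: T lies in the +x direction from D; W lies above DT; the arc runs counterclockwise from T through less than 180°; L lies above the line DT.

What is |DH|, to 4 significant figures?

48.08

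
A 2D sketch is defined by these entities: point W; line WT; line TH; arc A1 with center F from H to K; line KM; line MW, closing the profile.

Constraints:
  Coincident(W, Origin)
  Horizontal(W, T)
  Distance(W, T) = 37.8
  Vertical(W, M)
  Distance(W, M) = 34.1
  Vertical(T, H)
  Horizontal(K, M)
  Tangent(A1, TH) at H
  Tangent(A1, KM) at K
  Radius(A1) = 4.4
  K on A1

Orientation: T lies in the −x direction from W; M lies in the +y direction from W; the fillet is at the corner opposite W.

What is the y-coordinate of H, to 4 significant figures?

29.70

The virtual corner opposite W is at (-37.80, 34.10). A1 meets TH tangentially, so FH is at right angles to TH and since A1 is tangent to KM there, FK ⟂ KM, with radius 4.4, so the center F sits 4.4 in from both sides at F = (-33.40, 29.70). That places the tangent points at H = (-37.80, 29.70) on TH and K = (-33.40, 34.10) on KM. So H.y = 29.70.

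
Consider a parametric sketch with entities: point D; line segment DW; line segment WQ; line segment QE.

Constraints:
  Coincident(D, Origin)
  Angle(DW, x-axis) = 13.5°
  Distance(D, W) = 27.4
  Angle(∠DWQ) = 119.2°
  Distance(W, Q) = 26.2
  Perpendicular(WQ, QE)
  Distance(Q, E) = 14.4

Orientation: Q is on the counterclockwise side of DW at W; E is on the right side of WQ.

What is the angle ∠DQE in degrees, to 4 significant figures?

121.2°

∠DWQ = 119.2°, so WQ runs at 13.5° + (180° − 119.2°) = 74.30° from the x-axis; with |WQ| = 26.2, Q = W + 26.2·(cos 74.30°, sin 74.30°) = (33.73, 31.62). WQ ⟂ QE; with |QE| = 14.4 on the right of WQ, E = Q + 14.4·(0.9627, -0.2706) = (47.60, 27.72). Then cos ∠DQE = QD·QE / (|QD||QE|), giving 121.2°.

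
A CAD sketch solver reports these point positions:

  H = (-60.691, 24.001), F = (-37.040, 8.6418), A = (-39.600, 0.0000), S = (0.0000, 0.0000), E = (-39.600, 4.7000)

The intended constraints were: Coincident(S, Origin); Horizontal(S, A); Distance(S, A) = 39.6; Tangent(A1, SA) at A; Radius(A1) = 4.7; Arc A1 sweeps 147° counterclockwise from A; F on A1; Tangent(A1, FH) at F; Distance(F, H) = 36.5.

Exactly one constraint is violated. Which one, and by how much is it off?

Distance(F, H) = 36.5 — off by 8.30.

S = (0.00, 0.00) ✓; S.y = 0.00, A.y = 0.00 ✓; |SA| = 39.60 ✓; ∠(EA, AS) = 90.00° ✓; |EA| = 4.700 ✓; bearing(E→F) − bearing(E→A) = 147.0° ✓; |EF| = 4.700 ✓; ∠(EF, FH) = 90.00° ✓; |FH| = 28.20 ✗.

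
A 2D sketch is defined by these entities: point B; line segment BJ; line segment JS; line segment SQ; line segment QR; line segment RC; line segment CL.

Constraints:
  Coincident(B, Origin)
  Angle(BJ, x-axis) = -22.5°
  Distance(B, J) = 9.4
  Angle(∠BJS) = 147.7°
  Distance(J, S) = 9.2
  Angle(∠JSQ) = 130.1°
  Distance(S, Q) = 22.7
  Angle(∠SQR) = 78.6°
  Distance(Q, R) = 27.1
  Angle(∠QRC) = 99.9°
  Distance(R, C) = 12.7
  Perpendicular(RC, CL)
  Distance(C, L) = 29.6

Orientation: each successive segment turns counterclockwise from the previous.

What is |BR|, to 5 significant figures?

26.586

B is at the origin; BJ runs at -22.5° with length 9.4, so J = (8.6845, -3.5972). ∠BJS = 147.7° gives JS at 9.8000° from the x-axis; with |JS| = 9.2, S = (17.750, -2.0313). ∠JSQ = 130.1° gives SQ at 59.700° from the x-axis; with |SQ| = 22.7, Q = (29.203, 17.568). ∠SQR = 78.6° gives QR at 161.10° from the x-axis; with |QR| = 27.1, R = (3.5641, 26.346). Then |BR| = |R − B| = 26.586.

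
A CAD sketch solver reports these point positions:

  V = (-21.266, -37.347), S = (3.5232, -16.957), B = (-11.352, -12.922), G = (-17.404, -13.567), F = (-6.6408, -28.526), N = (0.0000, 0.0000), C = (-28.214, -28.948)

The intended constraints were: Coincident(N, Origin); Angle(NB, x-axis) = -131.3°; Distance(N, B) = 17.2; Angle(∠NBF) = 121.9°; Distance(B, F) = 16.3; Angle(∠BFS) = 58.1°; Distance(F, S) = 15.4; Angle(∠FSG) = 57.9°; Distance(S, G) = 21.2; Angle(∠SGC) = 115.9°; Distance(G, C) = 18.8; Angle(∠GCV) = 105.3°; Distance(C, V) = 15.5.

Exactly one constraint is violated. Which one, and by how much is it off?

Distance(C, V) = 15.5 — off by 4.60.

N = (0.00, 0.00) ✓; NB at -131.3° ✓; |NB| = 17.20 ✓; ∠NBF = 121.9° ✓; |BF| = 16.30 ✓; ∠BFS = 58.10° ✓; |FS| = 15.40 ✓; ∠FSG = 57.90° ✓; |SG| = 21.20 ✓; ∠SGC = 115.9° ✓; |GC| = 18.80 ✓; ∠GCV = 105.3° ✓; |CV| = 10.90 ✗.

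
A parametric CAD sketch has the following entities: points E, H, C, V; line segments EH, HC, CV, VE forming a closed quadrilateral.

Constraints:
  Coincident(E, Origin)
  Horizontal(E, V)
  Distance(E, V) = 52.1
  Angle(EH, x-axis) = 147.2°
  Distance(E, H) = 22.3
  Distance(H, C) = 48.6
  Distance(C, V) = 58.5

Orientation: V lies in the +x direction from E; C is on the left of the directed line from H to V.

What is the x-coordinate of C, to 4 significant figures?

16.02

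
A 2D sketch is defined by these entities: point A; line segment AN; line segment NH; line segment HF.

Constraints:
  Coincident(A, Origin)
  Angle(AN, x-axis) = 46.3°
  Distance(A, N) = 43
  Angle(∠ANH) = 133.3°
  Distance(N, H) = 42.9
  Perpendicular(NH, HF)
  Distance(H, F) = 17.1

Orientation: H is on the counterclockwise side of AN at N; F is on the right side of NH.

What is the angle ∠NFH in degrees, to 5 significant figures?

68.268°

∠ANH = 133.3°, so NH runs at 46.3° + (180° − 133.3°) = 93.000° from the x-axis; with |NH| = 42.9, H = N + 42.9·(cos 93.000°, sin 93.000°) = (27.463, 73.929). NH is perpendicular to HF; with |HF| = 17.1 on the right of NH, F = H + 17.1·(0.99863, 0.052336) = (44.539, 74.824). Then cos ∠NFH = FN·FH / (|FN||FH|), giving 68.268°.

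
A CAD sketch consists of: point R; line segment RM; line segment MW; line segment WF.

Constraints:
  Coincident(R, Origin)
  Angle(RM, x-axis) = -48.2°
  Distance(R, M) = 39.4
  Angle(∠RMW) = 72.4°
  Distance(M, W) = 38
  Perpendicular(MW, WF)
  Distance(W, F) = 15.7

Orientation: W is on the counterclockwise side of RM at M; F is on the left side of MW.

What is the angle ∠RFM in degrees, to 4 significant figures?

62.41°

∠RMW = 72.4°, so MW runs at -48.2° + (180° − 72.4°) = 59.40° from the x-axis; with |MW| = 38.0, W = M + 38.0·(cos 59.40°, sin 59.40°) = (45.60, 3.336). MW ⟂ WF; with |WF| = 15.7 on the left of MW, F = W + 15.7·(-0.8607, 0.5090) = (32.09, 11.33). Then cos ∠RFM = FR·FM / (|FR||FM|), giving 62.41°.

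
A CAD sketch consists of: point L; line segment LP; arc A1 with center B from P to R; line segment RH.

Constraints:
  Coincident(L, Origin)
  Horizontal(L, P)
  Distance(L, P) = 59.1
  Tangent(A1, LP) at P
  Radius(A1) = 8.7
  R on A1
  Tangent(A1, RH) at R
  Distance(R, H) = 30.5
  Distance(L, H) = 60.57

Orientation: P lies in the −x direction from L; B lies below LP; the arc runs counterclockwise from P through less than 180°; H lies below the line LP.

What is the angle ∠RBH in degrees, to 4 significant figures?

74.08°

Checks: L.y = 0.00, P.y = 0.00 ✓; |BP| = 8.700 ✓; |BR| = 8.700 ✓; ∠(BR, RH) = 90.00° ✓; |RH| = 30.50 ✓; |LH| = 60.57 ✓.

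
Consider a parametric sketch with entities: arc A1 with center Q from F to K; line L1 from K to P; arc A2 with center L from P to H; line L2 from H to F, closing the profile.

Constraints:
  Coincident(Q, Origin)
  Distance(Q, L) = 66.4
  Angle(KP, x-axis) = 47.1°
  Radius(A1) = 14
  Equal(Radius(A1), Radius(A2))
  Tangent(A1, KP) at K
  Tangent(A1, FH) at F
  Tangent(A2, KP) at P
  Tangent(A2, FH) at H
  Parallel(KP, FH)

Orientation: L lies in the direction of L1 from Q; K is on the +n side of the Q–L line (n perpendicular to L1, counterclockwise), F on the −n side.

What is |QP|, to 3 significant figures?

67.9

The slot axis is L1's direction at 47.1°, so u = (cos 47.1°, sin 47.1°) = (0.681, 0.733) and n = (−sin 47.1°, cos 47.1°) = (-0.733, 0.681). Q is at the origin and L lies 66.4 along u from Q, so L = 66.4·u = (45.2, 48.6). Tangency of A1 to both parallel lines with radius 14.0 puts K and F at Q ± 14.0·n: K = (-10.3, 9.53), F = (10.3, -9.53). Equal radii place P and H the same way about L: P = L + 14.0·n = (34.9, 58.2), H = L − 14.0·n = (55.5, 39.1). Then |QP| = |P − Q| = 67.9.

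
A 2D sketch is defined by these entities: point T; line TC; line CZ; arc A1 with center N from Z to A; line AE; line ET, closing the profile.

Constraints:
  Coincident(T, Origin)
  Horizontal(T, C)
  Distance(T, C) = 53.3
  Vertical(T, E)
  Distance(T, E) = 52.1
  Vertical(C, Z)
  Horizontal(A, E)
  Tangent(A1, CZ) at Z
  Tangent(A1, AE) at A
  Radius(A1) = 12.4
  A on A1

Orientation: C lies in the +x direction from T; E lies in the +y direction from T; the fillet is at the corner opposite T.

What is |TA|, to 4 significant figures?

66.24

T is at the origin; T and C share the same y with |TC| = 53.3 and C on the +x side, so C = (53.30, 0.000). T and E share the same x with |TE| = 52.1 and E on the +y side, so E = (0.000, 52.10). The virtual corner opposite T is at (53.30, 52.10). The tangent condition forces NZ to be normal to CZ and the tangent condition forces NA to be normal to AE, with radius 12.4, so the center N sits 12.4 in from both sides at N = (40.90, 39.70). That places the tangent points at Z = (53.30, 39.70) on CZ and A = (40.90, 52.10) on AE. Then |TA| = |A − T| = 66.24.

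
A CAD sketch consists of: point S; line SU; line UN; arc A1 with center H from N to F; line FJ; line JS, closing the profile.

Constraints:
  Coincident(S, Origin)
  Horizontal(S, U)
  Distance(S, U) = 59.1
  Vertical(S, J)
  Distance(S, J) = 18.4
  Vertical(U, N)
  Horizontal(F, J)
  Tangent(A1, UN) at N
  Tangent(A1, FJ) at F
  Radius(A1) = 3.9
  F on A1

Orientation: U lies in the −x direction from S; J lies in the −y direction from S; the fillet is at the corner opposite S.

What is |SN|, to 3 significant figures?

60.9

S is at the origin; SU is horizontal with |SU| = 59.1 and U on the −x side, so U = (-59.1, 0.00). S and J share the same x with |SJ| = 18.4 and J on the −y side, so J = (0.00, -18.4). The virtual corner opposite S is at (-59.1, -18.4). A1 meets UN tangentially, so HN is at right angles to UN and the tangent condition forces HF to be normal to FJ, with radius 3.9, so the center H sits 3.9 in from both sides at H = (-55.2, -14.5). That places the tangent points at N = (-59.1, -14.5) on UN and F = (-55.2, -18.4) on FJ. Then |SN| = |N − S| = 60.9.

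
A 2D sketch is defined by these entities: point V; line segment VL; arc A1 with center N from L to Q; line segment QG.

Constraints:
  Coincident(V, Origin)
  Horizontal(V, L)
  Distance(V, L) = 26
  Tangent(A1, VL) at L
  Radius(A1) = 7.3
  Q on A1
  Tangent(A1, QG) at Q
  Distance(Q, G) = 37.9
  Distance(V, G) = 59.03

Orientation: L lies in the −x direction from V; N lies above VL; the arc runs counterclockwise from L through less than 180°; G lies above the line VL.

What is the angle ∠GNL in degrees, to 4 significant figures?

158.3°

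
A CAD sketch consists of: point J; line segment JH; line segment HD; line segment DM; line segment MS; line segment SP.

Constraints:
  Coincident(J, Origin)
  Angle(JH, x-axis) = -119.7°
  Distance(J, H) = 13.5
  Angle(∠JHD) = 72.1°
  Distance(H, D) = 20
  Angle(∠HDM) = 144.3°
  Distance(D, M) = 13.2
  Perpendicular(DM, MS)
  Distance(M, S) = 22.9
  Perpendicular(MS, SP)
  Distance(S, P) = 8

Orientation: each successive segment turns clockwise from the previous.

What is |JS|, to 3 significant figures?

18.9

∠HDM = 144.3° gives DM at 96.7° from the x-axis; with |DM| = 13.2, M = (-21.7, 16.2). The perpendicularity gives MS at right angles to DM, so MS runs at 6.70°; with |MS| = 22.9, S = (1.03, 18.8). Then |JS| = |S − J| = 18.9.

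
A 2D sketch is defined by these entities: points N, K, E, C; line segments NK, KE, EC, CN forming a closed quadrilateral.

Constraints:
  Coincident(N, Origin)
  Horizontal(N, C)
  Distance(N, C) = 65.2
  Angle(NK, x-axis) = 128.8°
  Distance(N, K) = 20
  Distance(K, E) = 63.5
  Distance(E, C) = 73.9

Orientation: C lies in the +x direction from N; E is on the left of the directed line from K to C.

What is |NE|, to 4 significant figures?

70.13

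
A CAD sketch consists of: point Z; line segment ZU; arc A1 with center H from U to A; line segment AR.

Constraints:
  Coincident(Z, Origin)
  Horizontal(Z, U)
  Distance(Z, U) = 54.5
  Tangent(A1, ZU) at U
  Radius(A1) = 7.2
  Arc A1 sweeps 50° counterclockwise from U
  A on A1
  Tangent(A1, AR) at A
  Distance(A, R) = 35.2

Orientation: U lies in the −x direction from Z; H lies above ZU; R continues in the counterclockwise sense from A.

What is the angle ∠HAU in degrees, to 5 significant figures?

65.000°

Z is at the origin; Z and U share the same y with |ZU| = 54.5 and U on the −x side, so U = (-54.500, 0.0000). Since A1 is tangent to ZU there, HU ⟂ ZU, so H = U + (0, 7.2) = (-54.500, 7.2000). On A1, U sits at bearing -90° from H; a 50° counterclockwise sweep puts A at bearing -40°, so A = H + 7.2·(cos -40°, sin -40°) = (-48.984, 2.5719). Then cos ∠HAU = AH·AU / (|AH||AU|), giving 65.000°.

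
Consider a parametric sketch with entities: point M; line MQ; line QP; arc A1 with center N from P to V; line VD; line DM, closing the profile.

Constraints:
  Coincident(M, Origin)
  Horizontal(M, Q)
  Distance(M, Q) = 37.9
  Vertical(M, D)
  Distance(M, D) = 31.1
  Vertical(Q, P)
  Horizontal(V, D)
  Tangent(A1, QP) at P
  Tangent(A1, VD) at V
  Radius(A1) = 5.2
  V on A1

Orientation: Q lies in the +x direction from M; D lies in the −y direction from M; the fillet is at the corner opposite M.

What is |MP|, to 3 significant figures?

45.9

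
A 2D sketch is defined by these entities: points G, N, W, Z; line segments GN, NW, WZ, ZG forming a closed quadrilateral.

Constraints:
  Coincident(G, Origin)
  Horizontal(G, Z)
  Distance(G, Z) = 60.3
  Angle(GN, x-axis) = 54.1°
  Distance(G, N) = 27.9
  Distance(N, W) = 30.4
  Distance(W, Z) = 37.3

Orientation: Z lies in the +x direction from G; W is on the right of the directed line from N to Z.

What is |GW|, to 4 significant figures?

24.64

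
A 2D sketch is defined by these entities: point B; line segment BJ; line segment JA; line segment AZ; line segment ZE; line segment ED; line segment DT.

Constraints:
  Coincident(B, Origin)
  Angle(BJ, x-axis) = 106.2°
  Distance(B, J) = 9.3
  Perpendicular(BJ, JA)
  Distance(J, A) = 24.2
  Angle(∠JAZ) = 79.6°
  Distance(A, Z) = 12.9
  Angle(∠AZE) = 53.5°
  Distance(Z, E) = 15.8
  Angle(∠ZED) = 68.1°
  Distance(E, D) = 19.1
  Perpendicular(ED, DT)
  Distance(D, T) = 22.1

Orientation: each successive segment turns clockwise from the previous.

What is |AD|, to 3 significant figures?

7.42

B is at the origin; BJ runs at 106.2° with length 9.3, so J = (-2.59, 8.93). The perpendicularity gives JA at right angles to BJ, so JA runs at 16.2°; with |JA| = 24.2, A = (20.6, 15.7). ∠JAZ = 79.6° gives AZ at -84.2° from the x-axis; with |AZ| = 12.9, Z = (21.9, 2.85). ∠AZE = 53.5° gives ZE at 149° from the x-axis; with |ZE| = 15.8, E = (8.36, 10.9). ∠ZED = 68.1° gives ED at 37.4° from the x-axis; with |ED| = 19.1, D = (23.5, 22.5). Then |AD| = |D − A| = 7.42.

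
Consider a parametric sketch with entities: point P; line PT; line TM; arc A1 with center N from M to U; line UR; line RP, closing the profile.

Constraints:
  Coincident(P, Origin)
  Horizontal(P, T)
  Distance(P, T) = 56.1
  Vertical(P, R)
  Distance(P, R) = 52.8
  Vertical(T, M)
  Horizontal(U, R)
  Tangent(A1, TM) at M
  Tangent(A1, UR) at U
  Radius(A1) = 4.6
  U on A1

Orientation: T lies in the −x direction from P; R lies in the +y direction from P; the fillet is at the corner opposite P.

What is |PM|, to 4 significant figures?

73.96

P is at the origin; PT is horizontal with |PT| = 56.1 and T on the −x side, so T = (-56.10, 0.000). PR is vertical with |PR| = 52.8 and R on the +y side, so R = (0.000, 52.80). The virtual corner opposite P is at (-56.10, 52.80). The tangent condition forces NM to be normal to TM and the tangent condition forces NU to be normal to UR, with radius 4.6, so the center N sits 4.6 in from both sides at N = (-51.50, 48.20). That places the tangent points at M = (-56.10, 48.20) on TM and U = (-51.50, 52.80) on UR. Then |PM| = |M − P| = 73.96.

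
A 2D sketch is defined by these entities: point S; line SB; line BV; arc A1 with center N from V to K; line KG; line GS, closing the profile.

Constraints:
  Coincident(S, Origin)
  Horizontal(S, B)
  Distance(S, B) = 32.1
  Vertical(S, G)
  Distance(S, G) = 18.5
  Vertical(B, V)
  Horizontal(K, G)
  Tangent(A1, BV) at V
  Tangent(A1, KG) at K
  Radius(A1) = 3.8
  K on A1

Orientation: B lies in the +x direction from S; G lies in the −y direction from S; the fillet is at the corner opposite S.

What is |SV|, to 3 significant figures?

35.3

S is at the origin; S and B share the same y with |SB| = 32.1 and B on the +x side, so B = (32.1, 0.00). S and G share the same x with |SG| = 18.5 and G on the −y side, so G = (0.00, -18.5). The virtual corner opposite S is at (32.1, -18.5). Since A1 is tangent to BV there, NV ⟂ BV and tangency of A1 to KG means the radius NK is perpendicular to KG, with radius 3.8, so the center N sits 3.8 in from both sides at N = (28.3, -14.7). That places the tangent points at V = (32.1, -14.7) on BV and K = (28.3, -18.5) on KG. Then |SV| = |V − S| = 35.3.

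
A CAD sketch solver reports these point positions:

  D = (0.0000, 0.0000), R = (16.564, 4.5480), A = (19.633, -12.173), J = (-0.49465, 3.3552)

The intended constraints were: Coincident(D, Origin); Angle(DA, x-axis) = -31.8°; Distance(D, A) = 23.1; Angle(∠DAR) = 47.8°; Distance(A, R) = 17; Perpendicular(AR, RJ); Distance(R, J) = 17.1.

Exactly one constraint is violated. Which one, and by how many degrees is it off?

Perpendicular(AR, RJ) — off by 6.40°.

D = (0.00, 0.00) ✓; DA at -31.80° ✓; |DA| = 23.10 ✓; ∠DAR = 47.80° ✓; |AR| = 17.00 ✓; ∠(AR, RJ) = 83.60° ✗; |RJ| = 17.10 ✓.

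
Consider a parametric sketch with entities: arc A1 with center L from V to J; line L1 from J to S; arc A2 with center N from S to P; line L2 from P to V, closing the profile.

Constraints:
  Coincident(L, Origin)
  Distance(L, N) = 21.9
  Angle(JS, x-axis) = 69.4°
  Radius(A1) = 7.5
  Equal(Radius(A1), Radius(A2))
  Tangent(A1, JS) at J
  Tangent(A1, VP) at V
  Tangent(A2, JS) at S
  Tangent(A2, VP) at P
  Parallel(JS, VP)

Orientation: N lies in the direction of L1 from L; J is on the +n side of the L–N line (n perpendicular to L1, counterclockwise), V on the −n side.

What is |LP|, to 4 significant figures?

23.15

Tangency of A1 to both parallel lines with radius 7.5 puts J and V at L ± 7.5·n: J = (-7.020, 2.639), V = (7.020, -2.639). Equal radii place S and P the same way about N: S = N + 7.5·n = (0.6849, 23.14), P = N − 7.5·n = (14.73, 17.86). Then |LP| = |P − L| = 23.15.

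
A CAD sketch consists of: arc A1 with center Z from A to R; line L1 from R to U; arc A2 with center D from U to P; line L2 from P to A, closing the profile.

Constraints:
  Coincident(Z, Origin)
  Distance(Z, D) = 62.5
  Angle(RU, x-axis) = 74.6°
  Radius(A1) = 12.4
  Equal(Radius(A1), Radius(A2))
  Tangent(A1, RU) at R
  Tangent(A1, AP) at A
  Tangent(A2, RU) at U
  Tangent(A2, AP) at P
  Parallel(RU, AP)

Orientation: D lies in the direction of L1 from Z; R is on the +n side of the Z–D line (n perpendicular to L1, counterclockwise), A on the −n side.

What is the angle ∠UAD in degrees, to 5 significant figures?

10.421°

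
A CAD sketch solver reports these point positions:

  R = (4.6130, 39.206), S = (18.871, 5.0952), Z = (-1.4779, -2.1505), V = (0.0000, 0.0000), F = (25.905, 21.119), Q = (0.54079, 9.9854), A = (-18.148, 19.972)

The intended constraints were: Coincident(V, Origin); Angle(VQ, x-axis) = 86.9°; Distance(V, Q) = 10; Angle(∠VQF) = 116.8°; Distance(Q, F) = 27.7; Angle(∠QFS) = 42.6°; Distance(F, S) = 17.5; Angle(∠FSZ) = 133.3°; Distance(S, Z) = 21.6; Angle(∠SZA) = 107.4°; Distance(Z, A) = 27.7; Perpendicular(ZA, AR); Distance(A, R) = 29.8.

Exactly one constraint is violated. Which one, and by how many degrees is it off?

Perpendicular(ZA, AR) — off by 3.20°.

V = (0.00, 0.00) ✓; VQ at 86.90° ✓; |VQ| = 10.00 ✓; ∠VQF = 116.8° ✓; |QF| = 27.70 ✓; ∠QFS = 42.60° ✓; |FS| = 17.50 ✓; ∠FSZ = 133.3° ✓; |SZ| = 21.60 ✓; ∠SZA = 107.4° ✓; |ZA| = 27.70 ✓; ∠(ZA, AR) = 86.80° ✗; |AR| = 29.80 ✓.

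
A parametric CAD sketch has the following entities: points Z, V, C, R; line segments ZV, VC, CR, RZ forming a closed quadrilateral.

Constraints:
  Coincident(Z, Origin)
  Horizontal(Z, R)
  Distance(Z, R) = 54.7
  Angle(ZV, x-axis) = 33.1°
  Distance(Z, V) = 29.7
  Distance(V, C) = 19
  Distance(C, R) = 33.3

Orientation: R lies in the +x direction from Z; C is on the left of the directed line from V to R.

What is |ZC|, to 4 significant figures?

48.52

Z is at the origin; Z and R share the same y with |ZR| = 54.7 and R in +x, so R = (54.7, 0). ZV runs at 33.1° with |ZV| = 29.7, so V = (24.88, 16.22). C is determined by |VC| = 19.0 and |CR| = 33.3 together: it lies at the intersection of circle(V, 19.0) and circle(R, 33.3). With |VR| = 33.95, the foot of the radical line on VR is 5.957 from V and the perpendicular offset is √(19.0² − 5.957²) = 18.04. Taking the left-of-VR solution: C = (38.73, 29.22).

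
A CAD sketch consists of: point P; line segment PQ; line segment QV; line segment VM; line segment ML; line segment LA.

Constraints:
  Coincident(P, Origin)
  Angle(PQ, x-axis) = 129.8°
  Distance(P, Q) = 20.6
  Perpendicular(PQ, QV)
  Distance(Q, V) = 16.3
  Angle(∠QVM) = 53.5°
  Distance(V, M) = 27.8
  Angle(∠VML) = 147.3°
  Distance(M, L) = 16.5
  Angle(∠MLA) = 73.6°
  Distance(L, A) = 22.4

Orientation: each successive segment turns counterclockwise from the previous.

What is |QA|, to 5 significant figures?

18.345

P is at the origin; PQ runs at 129.8° with length 20.6, so Q = (-13.186, 15.827). PQ is perpendicular to QV, so QV runs at -140.20°; with |QV| = 16.3, V = (-25.709, 5.3929). ∠QVM = 53.5° gives VM at -13.700° from the x-axis; with |VM| = 27.8, M = (1.2998, -1.1912). ∠VML = 147.3° gives ML at 19.000° from the x-axis; with |ML| = 16.5, L = (16.901, 4.1806). ∠MLA = 73.6° gives LA at 125.40° from the x-axis; with |LA| = 22.4, A = (3.9249, 22.439). Then |QA| = |A − Q| = 18.345.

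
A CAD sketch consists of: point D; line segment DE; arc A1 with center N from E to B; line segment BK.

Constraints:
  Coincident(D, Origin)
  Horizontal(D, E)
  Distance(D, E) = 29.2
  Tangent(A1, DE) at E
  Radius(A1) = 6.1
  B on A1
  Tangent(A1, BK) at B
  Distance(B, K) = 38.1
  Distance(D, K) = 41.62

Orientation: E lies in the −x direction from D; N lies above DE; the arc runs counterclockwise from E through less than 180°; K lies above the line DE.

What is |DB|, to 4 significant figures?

23.79

Checks: |NB| = 6.100 ✓; ∠(NB, BK) = 90.00° ✓; |BK| = 38.10 ✓; |DK| = 41.62 ✓.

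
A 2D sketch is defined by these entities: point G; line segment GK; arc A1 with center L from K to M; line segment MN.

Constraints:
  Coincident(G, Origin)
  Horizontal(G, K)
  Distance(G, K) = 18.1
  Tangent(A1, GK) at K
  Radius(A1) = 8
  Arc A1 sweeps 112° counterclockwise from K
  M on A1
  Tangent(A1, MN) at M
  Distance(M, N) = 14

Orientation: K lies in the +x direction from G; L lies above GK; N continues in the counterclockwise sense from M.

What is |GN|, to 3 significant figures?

31.4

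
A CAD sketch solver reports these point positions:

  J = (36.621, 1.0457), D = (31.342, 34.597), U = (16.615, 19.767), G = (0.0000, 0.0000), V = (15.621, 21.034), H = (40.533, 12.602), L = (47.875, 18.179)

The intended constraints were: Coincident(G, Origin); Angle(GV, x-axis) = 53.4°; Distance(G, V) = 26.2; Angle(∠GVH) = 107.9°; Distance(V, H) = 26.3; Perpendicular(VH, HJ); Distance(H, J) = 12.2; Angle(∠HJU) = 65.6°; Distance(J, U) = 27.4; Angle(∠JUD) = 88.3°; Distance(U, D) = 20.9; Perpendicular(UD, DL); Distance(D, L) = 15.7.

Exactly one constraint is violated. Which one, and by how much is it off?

Distance(D, L) = 15.7 — off by 7.60.

G = (0.00, 0.00) ✓; GV at 53.40° ✓; |GV| = 26.20 ✓; ∠GVH = 107.9° ✓; |VH| = 26.30 ✓; ∠(VH, HJ) = 90.00° ✓; |HJ| = 12.20 ✓; ∠HJU = 65.60° ✓; |JU| = 27.40 ✓; ∠JUD = 88.30° ✓; |UD| = 20.90 ✓; ∠(UD, DL) = 90.00° ✓; |DL| = 23.30 ✗.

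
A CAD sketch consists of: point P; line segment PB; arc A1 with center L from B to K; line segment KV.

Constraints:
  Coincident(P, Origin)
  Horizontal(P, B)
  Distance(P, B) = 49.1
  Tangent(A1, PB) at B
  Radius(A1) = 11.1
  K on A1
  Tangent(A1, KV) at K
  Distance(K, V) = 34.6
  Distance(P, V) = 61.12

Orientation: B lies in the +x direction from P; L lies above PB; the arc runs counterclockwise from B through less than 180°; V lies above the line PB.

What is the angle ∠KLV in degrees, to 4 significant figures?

72.21°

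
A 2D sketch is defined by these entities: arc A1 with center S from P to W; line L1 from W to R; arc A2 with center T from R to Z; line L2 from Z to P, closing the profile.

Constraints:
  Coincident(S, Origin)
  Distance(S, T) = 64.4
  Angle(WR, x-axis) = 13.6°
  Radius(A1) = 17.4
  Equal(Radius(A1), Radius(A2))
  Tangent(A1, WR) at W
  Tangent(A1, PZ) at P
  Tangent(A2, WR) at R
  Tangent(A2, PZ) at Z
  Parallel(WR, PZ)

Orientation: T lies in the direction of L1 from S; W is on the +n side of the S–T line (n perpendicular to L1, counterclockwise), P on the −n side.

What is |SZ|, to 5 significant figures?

66.709

Tangency of A1 to both parallel lines with radius 17.4 puts W and P at S ± 17.4·n: W = (-4.0915, 16.912), P = (4.0915, -16.912). Equal radii place R and Z the same way about T: R = T + 17.4·n = (58.503, 32.055), Z = T − 17.4·n = (66.686, -1.7690). Then |SZ| = |Z − S| = 66.709.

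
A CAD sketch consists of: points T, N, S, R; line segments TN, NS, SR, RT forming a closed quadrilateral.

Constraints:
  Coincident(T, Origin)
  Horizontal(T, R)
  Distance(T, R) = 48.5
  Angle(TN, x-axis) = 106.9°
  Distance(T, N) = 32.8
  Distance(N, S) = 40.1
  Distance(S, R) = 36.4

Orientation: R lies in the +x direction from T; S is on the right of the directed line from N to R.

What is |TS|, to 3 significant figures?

12.4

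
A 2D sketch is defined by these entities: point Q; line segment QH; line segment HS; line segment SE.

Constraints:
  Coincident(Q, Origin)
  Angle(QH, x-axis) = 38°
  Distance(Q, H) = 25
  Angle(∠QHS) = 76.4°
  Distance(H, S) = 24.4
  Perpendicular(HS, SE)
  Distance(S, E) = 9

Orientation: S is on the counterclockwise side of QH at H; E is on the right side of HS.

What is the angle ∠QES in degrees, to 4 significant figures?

29.08°

Q is at the origin; QH runs at 38.0° with length 25.0, so H = 25.0·(cos 38.0°, sin 38.0°) = (19.70, 15.39). ∠QHS = 76.4°, so HS runs at 38.0° + (180° − 76.4°) = 141.6° from the x-axis; with |HS| = 24.4, S = H + 24.4·(cos 141.6°, sin 141.6°) = (0.5781, 30.55). The perpendicularity gives SE at right angles to HS; with |SE| = 9.0 on the right of HS, E = S + 9.0·(0.6211, 0.7837) = (6.168, 37.60). Then cos ∠QES = EQ·ES / (|EQ||ES|), giving 29.08°.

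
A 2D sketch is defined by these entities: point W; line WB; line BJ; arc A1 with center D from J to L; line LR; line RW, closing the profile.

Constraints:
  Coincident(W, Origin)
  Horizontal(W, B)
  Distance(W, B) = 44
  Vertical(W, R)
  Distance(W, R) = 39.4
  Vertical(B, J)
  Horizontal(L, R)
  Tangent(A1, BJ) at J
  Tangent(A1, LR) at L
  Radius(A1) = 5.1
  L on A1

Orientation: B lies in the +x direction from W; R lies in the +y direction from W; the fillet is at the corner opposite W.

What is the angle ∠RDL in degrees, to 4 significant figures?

82.53°

The virtual corner opposite W is at (44.00, 39.40). Since A1 is tangent to BJ there, DJ ⟂ BJ and the tangent condition forces DL to be normal to LR, with radius 5.1, so the center D sits 5.1 in from both sides at D = (38.90, 34.30). That places the tangent points at J = (44.00, 34.30) on BJ and L = (38.90, 39.40) on LR. Then cos ∠RDL = DR·DL / (|DR||DL|), giving 82.53°.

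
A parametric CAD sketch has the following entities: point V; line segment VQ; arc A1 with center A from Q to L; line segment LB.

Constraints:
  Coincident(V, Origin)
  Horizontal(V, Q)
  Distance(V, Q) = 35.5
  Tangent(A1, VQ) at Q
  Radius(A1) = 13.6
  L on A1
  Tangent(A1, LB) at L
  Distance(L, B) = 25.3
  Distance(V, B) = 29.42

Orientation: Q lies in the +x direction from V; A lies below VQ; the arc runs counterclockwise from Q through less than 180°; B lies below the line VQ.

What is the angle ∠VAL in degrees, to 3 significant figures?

11.8°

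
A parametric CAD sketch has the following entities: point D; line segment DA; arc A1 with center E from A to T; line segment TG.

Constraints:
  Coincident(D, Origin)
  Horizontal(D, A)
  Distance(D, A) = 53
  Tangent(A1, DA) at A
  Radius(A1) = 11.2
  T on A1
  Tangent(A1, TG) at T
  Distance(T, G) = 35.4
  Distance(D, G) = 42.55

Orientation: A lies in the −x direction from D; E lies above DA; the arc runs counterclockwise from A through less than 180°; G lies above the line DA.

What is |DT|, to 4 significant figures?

43.89

D is at the origin; DA is horizontal with |DA| = 53.0 and A on the −x side, so A = (-53.00, 0.000). Tangency of A1 to DA means the radius EA is perpendicular to DA, so E = A + (0, 11.2) = (-53.00, 11.20). Since ET ⟂ TG (tangency), |EG| = √(11.2² + 35.4²) = 37.13 regardless of where T sits on A1. So G lies on both circle(D, 42.55) and circle(E, 37.13); the above-DA intersection is G = (-24.39, 34.87). T is the foot of the tangent from G: T = (-43.59, 5.125).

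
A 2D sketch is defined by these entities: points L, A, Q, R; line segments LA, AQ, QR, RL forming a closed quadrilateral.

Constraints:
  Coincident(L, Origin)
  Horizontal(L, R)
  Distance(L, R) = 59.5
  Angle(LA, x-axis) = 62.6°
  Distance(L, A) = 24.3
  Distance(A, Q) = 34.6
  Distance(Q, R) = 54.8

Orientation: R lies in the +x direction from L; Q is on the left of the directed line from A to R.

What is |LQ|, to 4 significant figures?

58.57

L is at the origin; L and R share the same y with |LR| = 59.5 and R in +x, so R = (59.5, 0). LA runs at 62.6° with |LA| = 24.3, so A = (11.18, 21.57). Q is determined by |AQ| = 34.6 and |QR| = 54.8 together: it lies at the intersection of circle(A, 34.6) and circle(R, 54.8). With |AR| = 52.91, the foot of the radical line on AR is 9.393 from A and the perpendicular offset is √(34.6² − 9.393²) = 33.30. Taking the left-of-AR solution: Q = (33.34, 48.15).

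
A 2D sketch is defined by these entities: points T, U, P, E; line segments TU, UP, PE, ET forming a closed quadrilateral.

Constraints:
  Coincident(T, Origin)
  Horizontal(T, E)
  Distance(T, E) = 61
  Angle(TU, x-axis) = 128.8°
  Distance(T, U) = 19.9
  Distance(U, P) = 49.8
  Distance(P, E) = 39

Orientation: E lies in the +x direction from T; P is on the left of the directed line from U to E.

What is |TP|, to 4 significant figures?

45.98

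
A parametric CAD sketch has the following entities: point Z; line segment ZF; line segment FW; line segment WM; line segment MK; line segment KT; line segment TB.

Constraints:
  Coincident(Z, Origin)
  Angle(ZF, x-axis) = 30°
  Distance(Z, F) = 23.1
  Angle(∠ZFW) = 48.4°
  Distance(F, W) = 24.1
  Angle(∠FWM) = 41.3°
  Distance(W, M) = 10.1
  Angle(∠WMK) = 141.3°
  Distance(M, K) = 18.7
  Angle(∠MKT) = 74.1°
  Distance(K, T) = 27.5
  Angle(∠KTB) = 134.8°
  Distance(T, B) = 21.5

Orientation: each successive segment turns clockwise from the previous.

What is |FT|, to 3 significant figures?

19.7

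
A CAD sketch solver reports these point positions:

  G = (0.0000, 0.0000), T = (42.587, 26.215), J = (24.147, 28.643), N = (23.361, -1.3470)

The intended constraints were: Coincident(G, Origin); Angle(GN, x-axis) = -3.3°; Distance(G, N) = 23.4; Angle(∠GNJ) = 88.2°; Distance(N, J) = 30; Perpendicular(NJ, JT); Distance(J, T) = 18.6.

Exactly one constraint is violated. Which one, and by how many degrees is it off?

Perpendicular(NJ, JT) — off by 6.00°.

G = (0.00, 0.00) ✓; GN at -3.300° ✓; |GN| = 23.40 ✓; ∠GNJ = 88.20° ✓; |NJ| = 30.00 ✓; ∠(NJ, JT) = 96.00° ✗; |JT| = 18.60 ✓.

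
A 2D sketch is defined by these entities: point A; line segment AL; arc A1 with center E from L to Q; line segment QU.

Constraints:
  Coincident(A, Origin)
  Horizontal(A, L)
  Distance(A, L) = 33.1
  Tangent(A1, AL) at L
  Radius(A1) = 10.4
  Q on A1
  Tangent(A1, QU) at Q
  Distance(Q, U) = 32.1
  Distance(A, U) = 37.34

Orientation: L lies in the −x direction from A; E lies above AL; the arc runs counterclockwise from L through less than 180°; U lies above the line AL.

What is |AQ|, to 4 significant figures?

24.37

Checks: |EQ| = 10.40 ✓; ∠(EQ, QU) = 90.00° ✓; |QU| = 32.10 ✓; |AU| = 37.34 ✓.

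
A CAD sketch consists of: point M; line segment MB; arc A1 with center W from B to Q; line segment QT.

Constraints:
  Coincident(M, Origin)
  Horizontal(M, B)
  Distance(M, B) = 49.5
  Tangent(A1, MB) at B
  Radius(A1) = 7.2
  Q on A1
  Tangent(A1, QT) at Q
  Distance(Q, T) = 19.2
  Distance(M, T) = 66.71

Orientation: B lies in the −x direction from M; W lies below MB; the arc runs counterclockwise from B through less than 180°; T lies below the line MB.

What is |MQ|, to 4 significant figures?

56.50

Checks: ∠(WB, BM) = 90.00° ✓; |WQ| = 7.200 ✓; ∠(WQ, QT) = 90.00° ✓; |QT| = 19.20 ✓; |MT| = 66.71 ✓.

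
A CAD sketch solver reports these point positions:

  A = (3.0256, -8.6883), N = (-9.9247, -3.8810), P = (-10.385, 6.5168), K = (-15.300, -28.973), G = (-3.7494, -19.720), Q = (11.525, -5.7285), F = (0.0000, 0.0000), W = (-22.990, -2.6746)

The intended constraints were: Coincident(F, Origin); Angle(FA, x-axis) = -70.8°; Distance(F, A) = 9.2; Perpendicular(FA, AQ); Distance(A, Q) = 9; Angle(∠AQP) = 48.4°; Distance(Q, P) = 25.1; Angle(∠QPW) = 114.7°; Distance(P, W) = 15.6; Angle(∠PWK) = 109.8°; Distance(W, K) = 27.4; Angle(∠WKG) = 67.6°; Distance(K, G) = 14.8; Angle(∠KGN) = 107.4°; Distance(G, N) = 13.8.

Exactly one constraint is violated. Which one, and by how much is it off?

Distance(G, N) = 13.8 — off by 3.20.

F = (0.00, 0.00) ✓; FA at -70.80° ✓; |FA| = 9.200 ✓; ∠(FA, AQ) = 90.00° ✓; |AQ| = 9.000 ✓; ∠AQP = 48.40° ✓; |QP| = 25.10 ✓; ∠QPW = 114.7° ✓; |PW| = 15.60 ✓; ∠PWK = 109.8° ✓; |WK| = 27.40 ✓; ∠WKG = 67.60° ✓; |KG| = 14.80 ✓; ∠KGN = 107.4° ✓; |GN| = 17.00 ✗.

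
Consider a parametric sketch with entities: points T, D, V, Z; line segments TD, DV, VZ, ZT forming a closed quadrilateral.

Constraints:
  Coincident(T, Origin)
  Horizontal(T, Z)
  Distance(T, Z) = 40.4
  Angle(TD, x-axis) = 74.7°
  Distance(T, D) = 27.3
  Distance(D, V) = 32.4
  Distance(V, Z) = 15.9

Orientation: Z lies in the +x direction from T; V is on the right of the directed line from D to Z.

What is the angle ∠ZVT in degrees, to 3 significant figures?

174°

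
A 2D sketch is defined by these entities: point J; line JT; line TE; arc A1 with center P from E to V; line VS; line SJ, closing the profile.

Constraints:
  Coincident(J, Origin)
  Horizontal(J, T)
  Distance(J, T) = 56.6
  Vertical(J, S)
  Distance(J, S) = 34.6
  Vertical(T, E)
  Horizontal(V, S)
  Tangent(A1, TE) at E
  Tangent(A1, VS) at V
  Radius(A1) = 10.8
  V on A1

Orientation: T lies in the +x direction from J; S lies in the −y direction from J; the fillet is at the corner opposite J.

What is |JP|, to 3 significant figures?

51.6

JS is vertical with |JS| = 34.6 and S on the −y side, so S = (0.00, -34.6). The virtual corner opposite J is at (56.6, -34.6). Tangency of A1 to TE means the radius PE is perpendicular to TE and A1 meets VS tangentially, so PV is at right angles to VS, with radius 10.8, so the center P sits 10.8 in from both sides at P = (45.8, -23.8). Then |JP| = |P − J| = 51.6.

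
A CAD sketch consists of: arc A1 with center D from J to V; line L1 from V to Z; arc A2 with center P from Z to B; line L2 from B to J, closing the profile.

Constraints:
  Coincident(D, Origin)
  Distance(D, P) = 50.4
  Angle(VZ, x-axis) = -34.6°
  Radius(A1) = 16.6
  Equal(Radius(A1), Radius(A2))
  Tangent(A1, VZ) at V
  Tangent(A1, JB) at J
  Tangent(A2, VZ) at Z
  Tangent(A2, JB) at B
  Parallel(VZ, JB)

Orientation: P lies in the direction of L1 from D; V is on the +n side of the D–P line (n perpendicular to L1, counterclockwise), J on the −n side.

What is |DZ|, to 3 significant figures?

53.1

The slot axis is L1's direction at -34.6°, so u = (cos -34.6°, sin -34.6°) = (0.823, -0.568) and n = (−sin -34.6°, cos -34.6°) = (0.568, 0.823). D is at the origin and P lies 50.4 along u from D, so P = 50.4·u = (41.5, -28.6). Tangency of A1 to both parallel lines with radius 16.6 puts V and J at D ± 16.6·n: V = (9.43, 13.7), J = (-9.43, -13.7). Equal radii place Z and B the same way about P: Z = P + 16.6·n = (50.9, -15.0), B = P − 16.6·n = (32.1, -42.3). Then |DZ| = |Z − D| = 53.1.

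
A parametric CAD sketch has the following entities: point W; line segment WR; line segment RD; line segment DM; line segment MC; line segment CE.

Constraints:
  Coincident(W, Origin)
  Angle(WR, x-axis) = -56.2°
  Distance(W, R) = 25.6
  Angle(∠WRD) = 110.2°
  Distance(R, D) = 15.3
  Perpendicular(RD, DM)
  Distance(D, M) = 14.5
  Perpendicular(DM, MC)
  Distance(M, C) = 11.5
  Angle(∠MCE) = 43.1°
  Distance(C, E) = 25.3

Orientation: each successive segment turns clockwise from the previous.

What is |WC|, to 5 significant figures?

15.827

W is at the origin; WR runs at -56.2° with length 25.6, so R = (14.241, -21.273). ∠WRD = 110.2° gives RD at -126.00° from the x-axis; with |RD| = 15.3, D = (5.2481, -33.651). RD ⟂ DM, so DM runs at 144.00°; with |DM| = 14.5, M = (-6.4827, -25.128). DM is perpendicular to MC, so MC runs at 54.000°; with |MC| = 11.5, C = (0.27684, -15.825). Then |WC| = |C − W| = 15.827.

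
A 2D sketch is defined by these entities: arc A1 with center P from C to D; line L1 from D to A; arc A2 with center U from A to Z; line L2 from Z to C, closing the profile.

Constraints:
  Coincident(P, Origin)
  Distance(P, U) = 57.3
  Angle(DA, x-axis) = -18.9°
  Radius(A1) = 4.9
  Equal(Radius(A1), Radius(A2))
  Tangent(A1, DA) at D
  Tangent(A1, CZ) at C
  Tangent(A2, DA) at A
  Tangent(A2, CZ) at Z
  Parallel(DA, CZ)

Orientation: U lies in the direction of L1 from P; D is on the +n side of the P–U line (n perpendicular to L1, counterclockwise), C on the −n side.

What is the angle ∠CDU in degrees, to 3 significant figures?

85.1°

The slot axis is L1's direction at -18.9°, so u = (cos -18.9°, sin -18.9°) = (0.946, -0.324) and n = (−sin -18.9°, cos -18.9°) = (0.324, 0.946). P is at the origin and U lies 57.3 along u from P, so U = 57.3·u = (54.2, -18.6). Tangency of A1 to both parallel lines with radius 4.9 puts D and C at P ± 4.9·n: D = (1.59, 4.64), C = (-1.59, -4.64). Then cos ∠CDU = DC·DU / (|DC||DU|), giving 85.1°.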